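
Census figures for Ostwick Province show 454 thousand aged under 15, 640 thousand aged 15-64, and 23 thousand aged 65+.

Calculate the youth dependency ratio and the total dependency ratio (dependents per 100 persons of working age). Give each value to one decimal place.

Youth dependency ratio: 70.9
Total dependency ratio: 74.5

Youth dependency ratio = 454 / 640 × 100 = 70.9
Total dependency ratio = (454 + 23) / 640 × 100 = 477 / 640 × 100 = 74.5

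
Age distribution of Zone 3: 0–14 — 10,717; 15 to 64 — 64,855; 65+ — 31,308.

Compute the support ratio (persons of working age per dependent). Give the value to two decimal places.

Support ratio = 64,855 / (10,717 + 31,308) = 64,855 / 42,025 = 1.54

Support ratio: 1.54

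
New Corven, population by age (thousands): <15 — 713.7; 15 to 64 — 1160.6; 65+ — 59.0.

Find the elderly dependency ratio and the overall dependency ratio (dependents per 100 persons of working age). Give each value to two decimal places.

Old-age dependency ratio = 59.0 / 1160.6 × 100 = 5.08
Total dependency ratio = (713.7 + 59.0) / 1160.6 × 100 = 772.7 / 1160.6 × 100 = 66.58

Old-age dependency ratio: 5.08
Total dependency ratio: 66.58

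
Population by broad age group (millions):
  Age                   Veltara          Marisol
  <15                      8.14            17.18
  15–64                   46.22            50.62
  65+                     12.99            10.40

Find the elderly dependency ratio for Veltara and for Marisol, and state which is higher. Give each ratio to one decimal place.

Veltara: 28.1
Marisol: 20.5
Higher: Veltara

Veltara: 12.99 / 46.22 × 100 = 28.1
Marisol: 10.40 / 50.62 × 100 = 20.5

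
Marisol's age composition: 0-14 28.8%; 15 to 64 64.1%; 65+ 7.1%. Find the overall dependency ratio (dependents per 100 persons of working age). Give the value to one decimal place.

Total dependency ratio = (28.8 + 7.1) / 64.1 × 100 = 35.9 / 64.1 × 100 = 56.0

Total dependency ratio: 56.0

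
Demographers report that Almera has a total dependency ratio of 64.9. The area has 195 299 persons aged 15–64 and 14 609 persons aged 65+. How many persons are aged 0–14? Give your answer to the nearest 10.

Total dependency ratio = (youth + elderly) / working-age × 100
64.9 = (Y + 14 609) / 195 299 × 100
⇒ 112 140

Aged 0–14: 112 140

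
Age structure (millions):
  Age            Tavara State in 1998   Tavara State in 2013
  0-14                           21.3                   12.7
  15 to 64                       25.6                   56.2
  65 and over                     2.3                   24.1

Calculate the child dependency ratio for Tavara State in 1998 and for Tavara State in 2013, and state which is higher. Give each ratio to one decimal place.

Tavara State in 1998: 83.2
Tavara State in 2013: 22.6
Higher: Tavara State in 1998

Tavara State in 1998: 21.3 / 25.6 × 100 = 83.2
Tavara State in 2013: 12.7 / 56.2 × 100 = 22.6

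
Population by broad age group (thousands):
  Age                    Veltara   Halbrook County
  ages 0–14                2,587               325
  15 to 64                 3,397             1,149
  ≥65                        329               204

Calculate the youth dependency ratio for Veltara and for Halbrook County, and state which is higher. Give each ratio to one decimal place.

Veltara: 2,587 / 3,397 × 100 = 76.2
Halbrook County: 325 / 1,149 × 100 = 28.3

Veltara: 76.2
Halbrook County: 28.3
Higher: Veltara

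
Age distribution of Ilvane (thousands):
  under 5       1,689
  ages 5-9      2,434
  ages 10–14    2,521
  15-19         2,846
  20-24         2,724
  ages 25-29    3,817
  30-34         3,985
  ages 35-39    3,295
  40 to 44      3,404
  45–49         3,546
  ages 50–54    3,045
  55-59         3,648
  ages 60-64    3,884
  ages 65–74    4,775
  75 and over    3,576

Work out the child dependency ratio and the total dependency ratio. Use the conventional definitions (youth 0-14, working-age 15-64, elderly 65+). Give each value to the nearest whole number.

Youth dependency ratio: 19
Total dependency ratio: 44

0–14: 1,689 + 2,434 + 2,521 = 6,644
15–64: 2,846 + 2,724 + 3,817 + 3,985 + 3,295 + 3,404 + 3,546 + 3,045 + 3,648 + 3,884 = 34,194
65+: 4,775 + 3,576 = 8,351
Youth dependency ratio = 6,644 / 34,194 × 100 = 19
Total dependency ratio = (6,644 + 8,351) / 34,194 × 100 = 14,995 / 34,194 × 100 = 44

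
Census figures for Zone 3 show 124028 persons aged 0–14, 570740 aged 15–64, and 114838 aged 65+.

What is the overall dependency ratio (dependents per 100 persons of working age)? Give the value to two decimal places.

Total dependency ratio = (124028 + 114838) / 570740 × 100 = 238866 / 570740 × 100 = 41.85

Total dependency ratio: 41.85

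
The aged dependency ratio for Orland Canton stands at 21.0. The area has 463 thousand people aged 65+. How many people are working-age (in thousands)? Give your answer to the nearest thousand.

Old-age dependency ratio = elderly / working-age × 100
21.0 = 463 / W × 100
⇒ 2,205

Working-age: 2,205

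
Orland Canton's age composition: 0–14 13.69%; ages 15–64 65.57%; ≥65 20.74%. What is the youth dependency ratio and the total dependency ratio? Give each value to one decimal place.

Youth dependency ratio: 20.9
Total dependency ratio: 52.5

Youth dependency ratio = 13.69 / 65.57 × 100 = 20.9
Total dependency ratio = (13.69 + 20.74) / 65.57 × 100 = 34.43 / 65.57 × 100 = 52.5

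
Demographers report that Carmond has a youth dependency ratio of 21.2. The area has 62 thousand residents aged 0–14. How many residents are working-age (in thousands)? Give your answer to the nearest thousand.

Youth dependency ratio = youth / working-age × 100
21.2 = 62 / W × 100
⇒ 292

Working-age: 292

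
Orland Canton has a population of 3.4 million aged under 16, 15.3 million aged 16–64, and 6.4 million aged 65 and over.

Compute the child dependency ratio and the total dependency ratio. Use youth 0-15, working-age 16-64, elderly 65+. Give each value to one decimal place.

Youth dependency ratio: 22.2
Total dependency ratio: 64.1

Youth dependency ratio = 3.4 / 15.3 × 100 = 22.2
Total dependency ratio = (3.4 + 6.4) / 15.3 × 100 = 9.8 / 15.3 × 100 = 64.1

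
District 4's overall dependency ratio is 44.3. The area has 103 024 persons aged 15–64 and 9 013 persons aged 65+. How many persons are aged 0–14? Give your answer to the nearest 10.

Total dependency ratio = (youth + elderly) / working-age × 100
44.3 = (Y + 9 013) / 103 024 × 100
⇒ 36 630

Aged 0–14: 36 630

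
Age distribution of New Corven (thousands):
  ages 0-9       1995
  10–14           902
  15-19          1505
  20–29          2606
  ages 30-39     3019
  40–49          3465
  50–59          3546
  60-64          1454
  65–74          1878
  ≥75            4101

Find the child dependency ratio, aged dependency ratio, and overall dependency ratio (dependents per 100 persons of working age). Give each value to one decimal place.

0–14: 1995 + 902 = 2897
15–64: 1505 + 2606 + 3019 + 3465 + 3546 + 1454 = 15595
65+: 1878 + 4101 = 5979
Youth dependency ratio = 2897 / 15595 × 100 = 18.6
Old-age dependency ratio = 5979 / 15595 × 100 = 38.3
Total dependency ratio = (2897 + 5979) / 15595 × 100 = 8876 / 15595 × 100 = 56.9

Youth dependency ratio: 18.6
Old-age dependency ratio: 38.3
Total dependency ratio: 56.9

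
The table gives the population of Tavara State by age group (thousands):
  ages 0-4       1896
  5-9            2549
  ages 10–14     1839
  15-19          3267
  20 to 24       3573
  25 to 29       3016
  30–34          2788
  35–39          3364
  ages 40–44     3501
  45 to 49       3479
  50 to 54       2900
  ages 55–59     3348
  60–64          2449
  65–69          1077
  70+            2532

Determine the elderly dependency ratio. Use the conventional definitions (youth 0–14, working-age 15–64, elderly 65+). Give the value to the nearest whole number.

Old-age dependency ratio: 11

0–14: 1896 + 2549 + 1839 = 6284
15–64: 3267 + 3573 + 3016 + 2788 + 3364 + 3501 + 3479 + 2900 + 3348 + 2449 = 31685
65+: 1077 + 2532 = 3609
Old-age dependency ratio = 3609 / 31685 × 100 = 11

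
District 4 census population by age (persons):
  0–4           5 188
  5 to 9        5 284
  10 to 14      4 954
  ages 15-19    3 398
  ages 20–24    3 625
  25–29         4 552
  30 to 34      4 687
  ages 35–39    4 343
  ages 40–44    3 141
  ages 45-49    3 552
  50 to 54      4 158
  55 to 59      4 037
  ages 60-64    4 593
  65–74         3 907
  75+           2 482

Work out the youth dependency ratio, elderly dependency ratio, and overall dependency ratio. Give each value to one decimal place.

Youth dependency ratio: 38.5
Old-age dependency ratio: 15.9
Total dependency ratio: 54.4

0–14: 5 188 + 5 284 + 4 954 = 15 426
15–64: 3 398 + 3 625 + 4 552 + 4 687 + 4 343 + 3 141 + 3 552 + 4 158 + 4 037 + 4 593 = 40 086
65+: 3 907 + 2 482 = 6 389
Youth dependency ratio = 15 426 / 40 086 × 100 = 38.5
Old-age dependency ratio = 6 389 / 40 086 × 100 = 15.9
Total dependency ratio = (15 426 + 6 389) / 40 086 × 100 = 21 815 / 40 086 × 100 = 54.4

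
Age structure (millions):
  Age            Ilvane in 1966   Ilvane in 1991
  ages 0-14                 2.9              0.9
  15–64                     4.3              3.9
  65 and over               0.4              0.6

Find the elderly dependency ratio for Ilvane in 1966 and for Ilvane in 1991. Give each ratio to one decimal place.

Ilvane in 1966: 0.4 / 4.3 × 100 = 9.3
Ilvane in 1991: 0.6 / 3.9 × 100 = 15.4

Ilvane in 1966: 9.3
Ilvane in 1991: 15.4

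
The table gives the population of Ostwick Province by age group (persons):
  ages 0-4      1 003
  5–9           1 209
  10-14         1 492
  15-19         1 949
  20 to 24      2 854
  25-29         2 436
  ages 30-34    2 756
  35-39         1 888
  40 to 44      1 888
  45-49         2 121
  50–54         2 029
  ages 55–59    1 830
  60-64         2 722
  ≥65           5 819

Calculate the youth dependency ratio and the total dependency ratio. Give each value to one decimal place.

0–14: 1 003 + 1 209 + 1 492 = 3 704
15–64: 1 949 + 2 854 + 2 436 + 2 756 + 1 888 + 1 888 + 2 121 + 2 029 + 1 830 + 2 722 = 22 473
65+: 5 819
Youth dependency ratio = 3 704 / 22 473 × 100 = 16.5
Total dependency ratio = (3 704 + 5 819) / 22 473 × 100 = 9 523 / 22 473 × 100 = 42.4

Youth dependency ratio: 16.5
Total dependency ratio: 42.4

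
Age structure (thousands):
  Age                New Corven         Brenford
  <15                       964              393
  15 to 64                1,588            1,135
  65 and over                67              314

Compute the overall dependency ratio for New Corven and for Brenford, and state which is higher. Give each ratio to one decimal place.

New Corven: (964 + 67) / 1,588 × 100 = 1,031 / 1,588 × 100 = 64.9
Brenford: (393 + 314) / 1,135 × 100 = 707 / 1,135 × 100 = 62.3

New Corven: 64.9
Brenford: 62.3
Higher: New Corven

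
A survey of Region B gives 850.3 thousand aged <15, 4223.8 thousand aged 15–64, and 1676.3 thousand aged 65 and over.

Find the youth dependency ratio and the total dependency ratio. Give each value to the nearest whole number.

Youth dependency ratio = 850.3 / 4223.8 × 100 = 20
Total dependency ratio = (850.3 + 1676.3) / 4223.8 × 100 = 2526.6 / 4223.8 × 100 = 60

Youth dependency ratio: 20
Total dependency ratio: 60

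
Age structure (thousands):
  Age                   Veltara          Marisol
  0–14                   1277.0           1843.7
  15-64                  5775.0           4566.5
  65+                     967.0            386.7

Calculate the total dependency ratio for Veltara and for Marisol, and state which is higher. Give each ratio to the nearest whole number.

Veltara: 39
Marisol: 49
Higher: Marisol

Veltara: (1277.0 + 967.0) / 5775.0 × 100 = 2244.0 / 5775.0 × 100 = 39
Marisol: (1843.7 + 386.7) / 4566.5 × 100 = 2230.4 / 4566.5 × 100 = 49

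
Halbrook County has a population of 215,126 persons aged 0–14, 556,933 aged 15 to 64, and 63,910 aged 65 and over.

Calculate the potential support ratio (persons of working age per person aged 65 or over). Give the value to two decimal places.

Potential support ratio: 8.71

Potential support ratio = 556,933 / 63,910 = 8.71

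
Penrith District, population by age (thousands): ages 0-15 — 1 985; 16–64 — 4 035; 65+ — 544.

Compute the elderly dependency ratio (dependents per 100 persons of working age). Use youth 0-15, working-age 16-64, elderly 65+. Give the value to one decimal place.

Old-age dependency ratio: 13.5

Old-age dependency ratio = 544 / 4 035 × 100 = 13.5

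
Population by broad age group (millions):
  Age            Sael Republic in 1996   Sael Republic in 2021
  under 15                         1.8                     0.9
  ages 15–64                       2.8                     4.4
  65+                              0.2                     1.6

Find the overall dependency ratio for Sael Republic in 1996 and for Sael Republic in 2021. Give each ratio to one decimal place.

Sael Republic in 1996: (1.8 + 0.2) / 2.8 × 100 = 2.0 / 2.8 × 100 = 71.4
Sael Republic in 2021: (0.9 + 1.6) / 4.4 × 100 = 2.5 / 4.4 × 100 = 56.8

Sael Republic in 1996: 71.4
Sael Republic in 2021: 56.8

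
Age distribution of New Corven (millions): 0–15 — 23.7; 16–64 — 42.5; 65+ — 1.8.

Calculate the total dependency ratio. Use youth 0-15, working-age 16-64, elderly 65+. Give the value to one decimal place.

Total dependency ratio: 60.0

Total dependency ratio = (23.7 + 1.8) / 42.5 × 100 = 25.5 / 42.5 × 100 = 60.0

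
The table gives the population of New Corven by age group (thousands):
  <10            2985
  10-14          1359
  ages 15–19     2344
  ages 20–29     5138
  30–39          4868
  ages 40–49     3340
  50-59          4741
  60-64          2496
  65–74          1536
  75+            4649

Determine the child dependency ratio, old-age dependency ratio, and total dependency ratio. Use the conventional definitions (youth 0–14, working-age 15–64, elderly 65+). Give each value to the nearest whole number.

Youth dependency ratio: 19
Old-age dependency ratio: 27
Total dependency ratio: 46

0–14: 2985 + 1359 = 4344
15–64: 2344 + 5138 + 4868 + 3340 + 4741 + 2496 = 22927
65+: 1536 + 4649 = 6185
Youth dependency ratio = 4344 / 22927 × 100 = 19
Old-age dependency ratio = 6185 / 22927 × 100 = 27
Total dependency ratio = (4344 + 6185) / 22927 × 100 = 10529 / 22927 × 100 = 46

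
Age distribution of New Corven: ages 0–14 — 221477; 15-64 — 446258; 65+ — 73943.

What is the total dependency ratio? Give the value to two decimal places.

Total dependency ratio = (221477 + 73943) / 446258 × 100 = 295420 / 446258 × 100 = 66.20

Total dependency ratio: 66.20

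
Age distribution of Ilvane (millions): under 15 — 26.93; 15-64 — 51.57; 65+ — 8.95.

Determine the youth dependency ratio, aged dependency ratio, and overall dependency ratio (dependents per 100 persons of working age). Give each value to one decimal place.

Youth dependency ratio: 52.2
Old-age dependency ratio: 17.4
Total dependency ratio: 69.6

Youth dependency ratio = 26.93 / 51.57 × 100 = 52.2
Old-age dependency ratio = 8.95 / 51.57 × 100 = 17.4
Total dependency ratio = (26.93 + 8.95) / 51.57 × 100 = 35.88 / 51.57 × 100 = 69.6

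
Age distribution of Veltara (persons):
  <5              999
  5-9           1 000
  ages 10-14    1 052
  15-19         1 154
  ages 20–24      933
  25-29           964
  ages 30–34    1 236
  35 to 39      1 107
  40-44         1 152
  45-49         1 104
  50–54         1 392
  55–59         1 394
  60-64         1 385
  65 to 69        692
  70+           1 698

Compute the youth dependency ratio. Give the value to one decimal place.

Youth dependency ratio: 25.8

0–14: 999 + 1 000 + 1 052 = 3 051
15–64: 1 154 + 933 + 964 + 1 236 + 1 107 + 1 152 + 1 104 + 1 392 + 1 394 + 1 385 = 11 821
65+: 692 + 1 698 = 2 390
Youth dependency ratio = 3 051 / 11 821 × 100 = 25.8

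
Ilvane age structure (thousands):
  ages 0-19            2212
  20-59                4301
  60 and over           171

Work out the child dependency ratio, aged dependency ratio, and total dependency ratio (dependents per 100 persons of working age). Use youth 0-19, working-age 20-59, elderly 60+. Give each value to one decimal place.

Youth dependency ratio: 51.4
Old-age dependency ratio: 4.0
Total dependency ratio: 55.4

Youth dependency ratio = 2212 / 4301 × 100 = 51.4
Old-age dependency ratio = 171 / 4301 × 100 = 4.0
Total dependency ratio = (2212 + 171) / 4301 × 100 = 2383 / 4301 × 100 = 55.4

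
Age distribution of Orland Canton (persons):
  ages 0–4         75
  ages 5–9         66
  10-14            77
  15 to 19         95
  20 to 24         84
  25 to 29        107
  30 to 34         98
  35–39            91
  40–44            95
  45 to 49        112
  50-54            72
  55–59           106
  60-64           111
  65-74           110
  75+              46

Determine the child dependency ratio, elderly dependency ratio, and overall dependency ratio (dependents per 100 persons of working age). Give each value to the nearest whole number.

Youth dependency ratio: 22
Old-age dependency ratio: 16
Total dependency ratio: 39

0–14: 75 + 66 + 77 = 218
15–64: 95 + 84 + 107 + 98 + 91 + 95 + 112 + 72 + 106 + 111 = 971
65+: 110 + 46 = 156
Youth dependency ratio = 218 / 971 × 100 = 22
Old-age dependency ratio = 156 / 971 × 100 = 16
Total dependency ratio = (218 + 156) / 971 × 100 = 374 / 971 × 100 = 39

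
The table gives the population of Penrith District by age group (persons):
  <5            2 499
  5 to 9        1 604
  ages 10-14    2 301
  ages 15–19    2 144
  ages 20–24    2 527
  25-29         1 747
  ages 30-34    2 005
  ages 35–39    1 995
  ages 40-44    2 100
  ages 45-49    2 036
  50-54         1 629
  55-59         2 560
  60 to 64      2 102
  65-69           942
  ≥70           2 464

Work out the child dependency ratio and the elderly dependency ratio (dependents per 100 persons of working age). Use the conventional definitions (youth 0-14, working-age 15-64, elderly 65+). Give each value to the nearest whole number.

0–14: 2 499 + 1 604 + 2 301 = 6 404
15–64: 2 144 + 2 527 + 1 747 + 2 005 + 1 995 + 2 100 + 2 036 + 1 629 + 2 560 + 2 102 = 20 845
65+: 942 + 2 464 = 3 406
Youth dependency ratio = 6 404 / 20 845 × 100 = 31
Old-age dependency ratio = 3 406 / 20 845 × 100 = 16

Youth dependency ratio: 31
Old-age dependency ratio: 16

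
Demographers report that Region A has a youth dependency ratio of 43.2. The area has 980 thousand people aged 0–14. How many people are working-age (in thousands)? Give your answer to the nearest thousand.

Working-age: 2269

Youth dependency ratio = youth / working-age × 100
43.2 = 980 / W × 100
⇒ 2269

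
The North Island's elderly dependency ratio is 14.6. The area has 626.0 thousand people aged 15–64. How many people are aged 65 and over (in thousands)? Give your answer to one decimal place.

Old-age dependency ratio = elderly / working-age × 100
14.6 = E / 626.0 × 100
⇒ 91.4

Aged 65 and over: 91.4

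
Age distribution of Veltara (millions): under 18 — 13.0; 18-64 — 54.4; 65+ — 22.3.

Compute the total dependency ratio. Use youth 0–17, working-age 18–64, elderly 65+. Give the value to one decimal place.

Total dependency ratio = (13.0 + 22.3) / 54.4 × 100 = 35.3 / 54.4 × 100 = 64.9

Total dependency ratio: 64.9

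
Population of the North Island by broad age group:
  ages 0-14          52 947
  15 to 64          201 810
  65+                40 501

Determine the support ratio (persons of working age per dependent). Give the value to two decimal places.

Support ratio = 201 810 / (52 947 + 40 501) = 201 810 / 93 448 = 2.16

Support ratio: 2.16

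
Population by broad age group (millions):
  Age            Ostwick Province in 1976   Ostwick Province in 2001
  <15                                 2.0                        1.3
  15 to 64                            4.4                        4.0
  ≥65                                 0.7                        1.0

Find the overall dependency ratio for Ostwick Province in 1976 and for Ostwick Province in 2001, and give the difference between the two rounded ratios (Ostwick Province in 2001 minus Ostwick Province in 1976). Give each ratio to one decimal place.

Ostwick Province in 1976: 61.4
Ostwick Province in 2001: 57.5
Difference: -3.9

Ostwick Province in 1976: (2.0 + 0.7) / 4.4 × 100 = 2.7 / 4.4 × 100 = 61.4
Ostwick Province in 2001: (1.3 + 1.0) / 4.0 × 100 = 2.3 / 4.0 × 100 = 57.5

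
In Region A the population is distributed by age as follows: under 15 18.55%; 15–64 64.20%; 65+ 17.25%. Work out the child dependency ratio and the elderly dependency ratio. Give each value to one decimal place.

Youth dependency ratio = 18.55 / 64.20 × 100 = 28.9
Old-age dependency ratio = 17.25 / 64.20 × 100 = 26.9

Youth dependency ratio: 28.9
Old-age dependency ratio: 26.9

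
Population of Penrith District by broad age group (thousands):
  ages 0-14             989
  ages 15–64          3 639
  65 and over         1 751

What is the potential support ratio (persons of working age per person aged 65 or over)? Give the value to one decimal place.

Potential support ratio: 2.1

Potential support ratio = 3 639 / 1 751 = 2.1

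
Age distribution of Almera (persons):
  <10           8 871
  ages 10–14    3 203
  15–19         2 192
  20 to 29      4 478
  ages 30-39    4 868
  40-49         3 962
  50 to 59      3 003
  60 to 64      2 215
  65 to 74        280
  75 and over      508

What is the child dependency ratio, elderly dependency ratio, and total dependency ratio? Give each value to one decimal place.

0–14: 8 871 + 3 203 = 12 074
15–64: 2 192 + 4 478 + 4 868 + 3 962 + 3 003 + 2 215 = 20 718
65+: 280 + 508 = 788
Youth dependency ratio = 12 074 / 20 718 × 100 = 58.3
Old-age dependency ratio = 788 / 20 718 × 100 = 3.8
Total dependency ratio = (12 074 + 788) / 20 718 × 100 = 12 862 / 20 718 × 100 = 62.1

Youth dependency ratio: 58.3
Old-age dependency ratio: 3.8
Total dependency ratio: 62.1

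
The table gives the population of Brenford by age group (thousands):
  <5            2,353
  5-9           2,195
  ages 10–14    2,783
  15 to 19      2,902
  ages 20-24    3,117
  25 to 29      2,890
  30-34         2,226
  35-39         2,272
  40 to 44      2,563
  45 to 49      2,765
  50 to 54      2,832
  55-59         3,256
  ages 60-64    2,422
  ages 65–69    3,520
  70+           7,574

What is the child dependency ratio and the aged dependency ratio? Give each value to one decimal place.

0–14: 2,353 + 2,195 + 2,783 = 7,331
15–64: 2,902 + 3,117 + 2,890 + 2,226 + 2,272 + 2,563 + 2,765 + 2,832 + 3,256 + 2,422 = 27,245
65+: 3,520 + 7,574 = 11,094
Youth dependency ratio = 7,331 / 27,245 × 100 = 26.9
Old-age dependency ratio = 11,094 / 27,245 × 100 = 40.7

Youth dependency ratio: 26.9
Old-age dependency ratio: 40.7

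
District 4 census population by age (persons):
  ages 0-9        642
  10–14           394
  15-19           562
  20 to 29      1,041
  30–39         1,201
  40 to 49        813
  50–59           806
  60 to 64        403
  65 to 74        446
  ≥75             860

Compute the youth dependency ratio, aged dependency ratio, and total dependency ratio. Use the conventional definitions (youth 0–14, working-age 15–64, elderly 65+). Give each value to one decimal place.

Youth dependency ratio: 21.5
Old-age dependency ratio: 27.1
Total dependency ratio: 48.5

0–14: 642 + 394 = 1,036
15–64: 562 + 1,041 + 1,201 + 813 + 806 + 403 = 4,826
65+: 446 + 860 = 1,306
Youth dependency ratio = 1,036 / 4,826 × 100 = 21.5
Old-age dependency ratio = 1,306 / 4,826 × 100 = 27.1
Total dependency ratio = (1,036 + 1,306) / 4,826 × 100 = 2,342 / 4,826 × 100 = 48.5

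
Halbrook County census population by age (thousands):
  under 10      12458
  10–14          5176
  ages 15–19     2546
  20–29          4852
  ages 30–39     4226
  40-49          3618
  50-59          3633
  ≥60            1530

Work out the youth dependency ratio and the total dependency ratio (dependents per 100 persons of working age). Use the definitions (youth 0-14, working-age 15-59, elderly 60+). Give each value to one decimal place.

0–14: 12458 + 5176 = 17634
15–59: 2546 + 4852 + 4226 + 3618 + 3633 = 18875
60+: 1530
Youth dependency ratio = 17634 / 18875 × 100 = 93.4
Total dependency ratio = (17634 + 1530) / 18875 × 100 = 19164 / 18875 × 100 = 101.5

Youth dependency ratio: 93.4
Total dependency ratio: 101.5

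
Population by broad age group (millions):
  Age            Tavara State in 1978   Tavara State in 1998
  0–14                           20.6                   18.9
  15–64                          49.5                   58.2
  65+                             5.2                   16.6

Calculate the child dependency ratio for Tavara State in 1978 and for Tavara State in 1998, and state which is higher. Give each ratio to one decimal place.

Tavara State in 1978: 41.6
Tavara State in 1998: 32.5
Higher: Tavara State in 1978

Tavara State in 1978: 20.6 / 49.5 × 100 = 41.6
Tavara State in 1998: 18.9 / 58.2 × 100 = 32.5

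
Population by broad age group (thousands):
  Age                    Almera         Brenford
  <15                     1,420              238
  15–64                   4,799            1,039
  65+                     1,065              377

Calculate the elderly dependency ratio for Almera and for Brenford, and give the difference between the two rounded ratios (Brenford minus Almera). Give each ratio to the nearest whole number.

Almera: 22
Brenford: 36
Difference: +14

Almera: 1,065 / 4,799 × 100 = 22
Brenford: 377 / 1,039 × 100 = 36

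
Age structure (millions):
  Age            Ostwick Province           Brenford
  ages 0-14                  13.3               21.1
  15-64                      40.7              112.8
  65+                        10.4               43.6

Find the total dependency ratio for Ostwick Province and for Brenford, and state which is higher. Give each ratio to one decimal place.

Ostwick Province: 58.2
Brenford: 57.4
Higher: Ostwick Province

Ostwick Province: (13.3 + 10.4) / 40.7 × 100 = 23.7 / 40.7 × 100 = 58.2
Brenford: (21.1 + 43.6) / 112.8 × 100 = 64.7 / 112.8 × 100 = 57.4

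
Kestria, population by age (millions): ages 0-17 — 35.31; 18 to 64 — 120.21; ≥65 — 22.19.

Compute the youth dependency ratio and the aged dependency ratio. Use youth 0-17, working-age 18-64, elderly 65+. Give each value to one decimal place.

Youth dependency ratio: 29.4
Old-age dependency ratio: 18.5

Youth dependency ratio = 35.31 / 120.21 × 100 = 29.4
Old-age dependency ratio = 22.19 / 120.21 × 100 = 18.5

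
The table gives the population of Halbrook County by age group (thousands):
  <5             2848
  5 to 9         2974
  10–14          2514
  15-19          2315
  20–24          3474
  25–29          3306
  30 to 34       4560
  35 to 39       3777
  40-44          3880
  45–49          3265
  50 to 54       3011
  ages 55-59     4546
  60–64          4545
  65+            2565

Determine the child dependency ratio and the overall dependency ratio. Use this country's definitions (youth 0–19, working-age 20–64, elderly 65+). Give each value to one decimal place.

Youth dependency ratio: 31.0
Total dependency ratio: 38.5

0–19: 2848 + 2974 + 2514 + 2315 = 10651
20–64: 3474 + 3306 + 4560 + 3777 + 3880 + 3265 + 3011 + 4546 + 4545 = 34364
65+: 2565
Youth dependency ratio = 10651 / 34364 × 100 = 31.0
Total dependency ratio = (10651 + 2565) / 34364 × 100 = 13216 / 34364 × 100 = 38.5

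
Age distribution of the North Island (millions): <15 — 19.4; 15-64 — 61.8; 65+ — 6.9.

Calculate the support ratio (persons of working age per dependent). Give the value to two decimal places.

Support ratio = 61.8 / (19.4 + 6.9) = 61.8 / 26.3 = 2.35

Support ratio: 2.35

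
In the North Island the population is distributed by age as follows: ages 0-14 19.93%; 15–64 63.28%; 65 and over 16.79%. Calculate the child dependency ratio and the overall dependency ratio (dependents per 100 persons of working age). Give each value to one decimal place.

Youth dependency ratio = 19.93 / 63.28 × 100 = 31.5
Total dependency ratio = (19.93 + 16.79) / 63.28 × 100 = 36.72 / 63.28 × 100 = 58.0

Youth dependency ratio: 31.5
Total dependency ratio: 58.0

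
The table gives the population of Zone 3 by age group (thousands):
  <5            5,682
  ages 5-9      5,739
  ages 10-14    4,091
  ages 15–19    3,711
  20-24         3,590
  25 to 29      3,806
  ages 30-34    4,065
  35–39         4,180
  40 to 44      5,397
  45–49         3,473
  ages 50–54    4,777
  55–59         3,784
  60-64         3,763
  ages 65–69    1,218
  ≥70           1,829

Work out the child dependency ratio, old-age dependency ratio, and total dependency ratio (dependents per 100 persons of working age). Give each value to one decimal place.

0–14: 5,682 + 5,739 + 4,091 = 15,512
15–64: 3,711 + 3,590 + 3,806 + 4,065 + 4,180 + 5,397 + 3,473 + 4,777 + 3,784 + 3,763 = 40,546
65+: 1,218 + 1,829 = 3,047
Youth dependency ratio = 15,512 / 40,546 × 100 = 38.3
Old-age dependency ratio = 3,047 / 40,546 × 100 = 7.5
Total dependency ratio = (15,512 + 3,047) / 40,546 × 100 = 18,559 / 40,546 × 100 = 45.8

Youth dependency ratio: 38.3
Old-age dependency ratio: 7.5
Total dependency ratio: 45.8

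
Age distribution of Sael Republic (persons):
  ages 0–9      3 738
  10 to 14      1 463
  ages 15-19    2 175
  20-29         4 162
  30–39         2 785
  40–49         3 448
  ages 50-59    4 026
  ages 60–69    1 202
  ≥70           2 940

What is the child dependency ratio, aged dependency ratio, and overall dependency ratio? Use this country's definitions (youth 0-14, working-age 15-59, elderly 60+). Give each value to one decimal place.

0–14: 3 738 + 1 463 = 5 201
15–59: 2 175 + 4 162 + 2 785 + 3 448 + 4 026 = 16 596
60+: 1 202 + 2 940 = 4 142
Youth dependency ratio = 5 201 / 16 596 × 100 = 31.3
Old-age dependency ratio = 4 142 / 16 596 × 100 = 25.0
Total dependency ratio = (5 201 + 4 142) / 16 596 × 100 = 9 343 / 16 596 × 100 = 56.3

Youth dependency ratio: 31.3
Old-age dependency ratio: 25.0
Total dependency ratio: 56.3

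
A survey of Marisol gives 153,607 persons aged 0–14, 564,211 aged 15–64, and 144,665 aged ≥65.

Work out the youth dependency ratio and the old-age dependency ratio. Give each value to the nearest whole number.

Youth dependency ratio = 153,607 / 564,211 × 100 = 27
Old-age dependency ratio = 144,665 / 564,211 × 100 = 26

Youth dependency ratio: 27
Old-age dependency ratio: 26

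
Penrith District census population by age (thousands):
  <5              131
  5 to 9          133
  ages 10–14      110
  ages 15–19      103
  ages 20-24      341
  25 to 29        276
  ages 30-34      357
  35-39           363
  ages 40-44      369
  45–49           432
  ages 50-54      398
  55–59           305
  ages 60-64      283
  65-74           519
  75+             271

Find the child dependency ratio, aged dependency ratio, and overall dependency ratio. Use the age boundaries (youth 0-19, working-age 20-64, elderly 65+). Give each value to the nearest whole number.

Youth dependency ratio: 15
Old-age dependency ratio: 25
Total dependency ratio: 41

0–19: 131 + 133 + 110 + 103 = 477
20–64: 341 + 276 + 357 + 363 + 369 + 432 + 398 + 305 + 283 = 3124
65+: 519 + 271 = 790
Youth dependency ratio = 477 / 3124 × 100 = 15
Old-age dependency ratio = 790 / 3124 × 100 = 25
Total dependency ratio = (477 + 790) / 3124 × 100 = 1267 / 3124 × 100 = 41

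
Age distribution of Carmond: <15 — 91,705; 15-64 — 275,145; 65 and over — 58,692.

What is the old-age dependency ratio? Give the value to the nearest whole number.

Old-age dependency ratio = 58,692 / 275,145 × 100 = 21

Old-age dependency ratio: 21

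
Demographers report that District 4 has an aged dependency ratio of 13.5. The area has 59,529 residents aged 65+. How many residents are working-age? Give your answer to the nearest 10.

Old-age dependency ratio = elderly / working-age × 100
13.5 = 59,529 / W × 100
⇒ 440,960

Working-age: 440,960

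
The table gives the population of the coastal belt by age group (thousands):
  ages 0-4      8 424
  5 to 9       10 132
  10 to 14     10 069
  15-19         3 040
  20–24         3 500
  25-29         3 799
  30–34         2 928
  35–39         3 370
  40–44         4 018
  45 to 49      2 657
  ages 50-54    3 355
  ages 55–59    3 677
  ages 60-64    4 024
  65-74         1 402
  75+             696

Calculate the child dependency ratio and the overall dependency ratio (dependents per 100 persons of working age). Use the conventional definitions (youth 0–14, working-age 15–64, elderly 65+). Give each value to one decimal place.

0–14: 8 424 + 10 132 + 10 069 = 28 625
15–64: 3 040 + 3 500 + 3 799 + 2 928 + 3 370 + 4 018 + 2 657 + 3 355 + 3 677 + 4 024 = 34 368
65+: 1 402 + 696 = 2 098
Youth dependency ratio = 28 625 / 34 368 × 100 = 83.3
Total dependency ratio = (28 625 + 2 098) / 34 368 × 100 = 30 723 / 34 368 × 100 = 89.4

Youth dependency ratio: 83.3
Total dependency ratio: 89.4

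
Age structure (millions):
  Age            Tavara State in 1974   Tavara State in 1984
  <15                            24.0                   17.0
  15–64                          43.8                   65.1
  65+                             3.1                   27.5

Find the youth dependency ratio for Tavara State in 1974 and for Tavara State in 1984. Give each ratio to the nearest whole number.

Tavara State in 1974: 55
Tavara State in 1984: 26

Tavara State in 1974: 24.0 / 43.8 × 100 = 55
Tavara State in 1984: 17.0 / 65.1 × 100 = 26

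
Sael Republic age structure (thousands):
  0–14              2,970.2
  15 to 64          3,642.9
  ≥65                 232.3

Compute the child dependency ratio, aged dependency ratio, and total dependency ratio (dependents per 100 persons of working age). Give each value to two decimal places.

Youth dependency ratio: 81.53
Old-age dependency ratio: 6.38
Total dependency ratio: 87.91

Youth dependency ratio = 2,970.2 / 3,642.9 × 100 = 81.53
Old-age dependency ratio = 232.3 / 3,642.9 × 100 = 6.38
Total dependency ratio = (2,970.2 + 232.3) / 3,642.9 × 100 = 3,202.5 / 3,642.9 × 100 = 87.91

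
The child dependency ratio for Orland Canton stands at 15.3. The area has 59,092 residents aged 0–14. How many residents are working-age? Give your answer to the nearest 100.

Working-age: 386,200

Youth dependency ratio = youth / working-age × 100
15.3 = 59,092 / W × 100
⇒ 386,200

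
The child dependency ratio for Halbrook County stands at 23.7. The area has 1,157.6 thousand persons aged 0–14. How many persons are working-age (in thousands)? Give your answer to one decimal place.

Youth dependency ratio = youth / working-age × 100
23.7 = 1,157.6 / W × 100
⇒ 4,884.4

Working-age: 4,884.4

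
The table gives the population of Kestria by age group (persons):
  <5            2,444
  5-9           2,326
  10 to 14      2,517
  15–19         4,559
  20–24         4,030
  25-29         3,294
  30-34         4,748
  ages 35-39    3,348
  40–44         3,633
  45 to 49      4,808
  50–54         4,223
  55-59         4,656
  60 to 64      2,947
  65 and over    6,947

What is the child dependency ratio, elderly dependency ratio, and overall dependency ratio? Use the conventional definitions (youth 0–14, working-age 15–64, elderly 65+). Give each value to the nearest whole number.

Youth dependency ratio: 18
Old-age dependency ratio: 17
Total dependency ratio: 35

0–14: 2,444 + 2,326 + 2,517 = 7,287
15–64: 4,559 + 4,030 + 3,294 + 4,748 + 3,348 + 3,633 + 4,808 + 4,223 + 4,656 + 2,947 = 40,246
65+: 6,947
Youth dependency ratio = 7,287 / 40,246 × 100 = 18
Old-age dependency ratio = 6,947 / 40,246 × 100 = 17
Total dependency ratio = (7,287 + 6,947) / 40,246 × 100 = 14,234 / 40,246 × 100 = 35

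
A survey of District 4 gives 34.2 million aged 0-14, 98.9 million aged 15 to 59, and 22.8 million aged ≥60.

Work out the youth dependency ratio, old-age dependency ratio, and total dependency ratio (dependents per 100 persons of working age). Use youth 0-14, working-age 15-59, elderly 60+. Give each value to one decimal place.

Youth dependency ratio: 34.6
Old-age dependency ratio: 23.1
Total dependency ratio: 57.6

Youth dependency ratio = 34.2 / 98.9 × 100 = 34.6
Old-age dependency ratio = 22.8 / 98.9 × 100 = 23.1
Total dependency ratio = (34.2 + 22.8) / 98.9 × 100 = 57.0 / 98.9 × 100 = 57.6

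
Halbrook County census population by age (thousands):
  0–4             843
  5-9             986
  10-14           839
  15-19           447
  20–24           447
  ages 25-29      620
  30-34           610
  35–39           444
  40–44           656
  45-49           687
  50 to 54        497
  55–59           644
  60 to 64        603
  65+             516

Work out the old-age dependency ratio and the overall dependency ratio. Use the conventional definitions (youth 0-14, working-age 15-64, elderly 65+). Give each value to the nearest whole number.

0–14: 843 + 986 + 839 = 2668
15–64: 447 + 447 + 620 + 610 + 444 + 656 + 687 + 497 + 644 + 603 = 5655
65+: 516
Old-age dependency ratio = 516 / 5655 × 100 = 9
Total dependency ratio = (2668 + 516) / 5655 × 100 = 3184 / 5655 × 100 = 56

Old-age dependency ratio: 9
Total dependency ratio: 56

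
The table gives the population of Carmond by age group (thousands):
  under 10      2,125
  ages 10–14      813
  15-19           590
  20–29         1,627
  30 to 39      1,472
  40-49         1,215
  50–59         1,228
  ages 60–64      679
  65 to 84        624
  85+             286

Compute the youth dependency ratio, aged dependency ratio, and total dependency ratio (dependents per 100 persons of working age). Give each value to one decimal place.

Youth dependency ratio: 43.1
Old-age dependency ratio: 13.4
Total dependency ratio: 56.5

0–14: 2,125 + 813 = 2,938
15–64: 590 + 1,627 + 1,472 + 1,215 + 1,228 + 679 = 6,811
65+: 624 + 286 = 910
Youth dependency ratio = 2,938 / 6,811 × 100 = 43.1
Old-age dependency ratio = 910 / 6,811 × 100 = 13.4
Total dependency ratio = (2,938 + 910) / 6,811 × 100 = 3,848 / 6,811 × 100 = 56.5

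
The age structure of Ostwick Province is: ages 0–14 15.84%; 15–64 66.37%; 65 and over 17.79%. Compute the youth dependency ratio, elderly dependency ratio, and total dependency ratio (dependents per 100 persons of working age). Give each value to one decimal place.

Youth dependency ratio: 23.9
Old-age dependency ratio: 26.8
Total dependency ratio: 50.7

Youth dependency ratio = 15.84 / 66.37 × 100 = 23.9
Old-age dependency ratio = 17.79 / 66.37 × 100 = 26.8
Total dependency ratio = (15.84 + 17.79) / 66.37 × 100 = 33.63 / 66.37 × 100 = 50.7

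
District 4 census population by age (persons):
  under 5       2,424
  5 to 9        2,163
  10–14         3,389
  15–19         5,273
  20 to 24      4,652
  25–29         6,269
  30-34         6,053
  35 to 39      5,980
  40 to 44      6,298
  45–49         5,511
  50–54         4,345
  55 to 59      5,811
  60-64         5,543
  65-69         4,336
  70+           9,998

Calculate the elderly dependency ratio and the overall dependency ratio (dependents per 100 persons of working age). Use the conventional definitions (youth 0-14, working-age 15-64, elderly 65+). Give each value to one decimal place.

0–14: 2,424 + 2,163 + 3,389 = 7,976
15–64: 5,273 + 4,652 + 6,269 + 6,053 + 5,980 + 6,298 + 5,511 + 4,345 + 5,811 + 5,543 = 55,735
65+: 4,336 + 9,998 = 14,334
Old-age dependency ratio = 14,334 / 55,735 × 100 = 25.7
Total dependency ratio = (7,976 + 14,334) / 55,735 × 100 = 22,310 / 55,735 × 100 = 40.0

Old-age dependency ratio: 25.7
Total dependency ratio: 40.0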